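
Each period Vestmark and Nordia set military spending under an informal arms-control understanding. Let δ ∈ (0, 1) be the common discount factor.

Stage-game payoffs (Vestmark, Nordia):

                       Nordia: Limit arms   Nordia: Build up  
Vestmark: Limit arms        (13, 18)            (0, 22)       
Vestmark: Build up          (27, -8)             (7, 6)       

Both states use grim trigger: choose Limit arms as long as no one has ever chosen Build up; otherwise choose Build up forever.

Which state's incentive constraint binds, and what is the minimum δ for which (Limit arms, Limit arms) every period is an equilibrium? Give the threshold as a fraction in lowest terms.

Vestmark: cooperation gives 13 each period; deviation gives 27 once then 7 forever.
  13/(1−δ) ≥ 27 + 7δ/(1−δ) ⇒ δ ≥ 14/20 = 7/10.
Nordia: cooperation gives 18 each period; deviation gives 22 once then 6 forever.
  δ ≥ 4/16 = 1/4.
Both must hold, so the binding constraint is Vestmark's: δ ≥ 7/10.

Vestmark; δ ≥ 7/10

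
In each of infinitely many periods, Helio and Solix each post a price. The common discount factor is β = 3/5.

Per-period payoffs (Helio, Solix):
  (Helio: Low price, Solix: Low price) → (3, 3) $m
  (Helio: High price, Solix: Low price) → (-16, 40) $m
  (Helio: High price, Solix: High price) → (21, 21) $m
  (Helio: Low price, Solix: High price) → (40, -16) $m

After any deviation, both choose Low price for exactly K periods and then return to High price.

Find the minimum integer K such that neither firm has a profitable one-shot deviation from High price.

IC: β(1−β^K)/(1−β) ≥ (40−21)/(21−3) = 19/18.
With β = 3/5: need 1 − β^K ≥ 19/18·(1−3/5)/(3/5), i.e. β^K ≤ 0.2963.
Since (3/5)^2 = 0.3600 and (3/5)^3 = 0.2160, the smallest such K is 3.

3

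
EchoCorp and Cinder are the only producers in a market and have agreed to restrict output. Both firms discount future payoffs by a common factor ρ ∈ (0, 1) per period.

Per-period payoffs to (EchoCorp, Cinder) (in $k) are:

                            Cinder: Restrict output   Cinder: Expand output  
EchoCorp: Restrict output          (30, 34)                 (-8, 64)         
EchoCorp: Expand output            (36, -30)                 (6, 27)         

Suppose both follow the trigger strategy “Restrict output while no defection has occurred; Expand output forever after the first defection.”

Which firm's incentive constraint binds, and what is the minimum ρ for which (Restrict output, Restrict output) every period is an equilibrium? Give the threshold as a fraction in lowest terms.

Cinder; ρ ≥ 30/37

EchoCorp: cooperation gives 30 each period; deviation gives 36 once then 6 forever.
  30/(1−ρ) ≥ 36 + 6ρ/(1−ρ) ⇒ ρ ≥ 6/30 = 1/5.
Cinder: cooperation gives 34 each period; deviation gives 64 once then 27 forever.
  ρ ≥ 30/37.
Both must hold, so the binding constraint is Cinder's: ρ ≥ 30/37.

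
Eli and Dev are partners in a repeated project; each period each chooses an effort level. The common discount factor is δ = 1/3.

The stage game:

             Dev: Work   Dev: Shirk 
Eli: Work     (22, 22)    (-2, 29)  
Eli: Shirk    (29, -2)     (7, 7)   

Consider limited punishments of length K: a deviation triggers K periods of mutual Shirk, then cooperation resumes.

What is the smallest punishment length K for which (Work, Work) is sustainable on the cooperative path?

Need Σ_{k=1}^{K} δ^k ≥ (29−22)/(22−7) = 0.4667 at δ = 1/3.
At K = 2 the sum is 0.4444 < 0.4667; at K = 3 it is 0.4815 ≥ 0.4667.
So the minimum punishment length is K = 3.

3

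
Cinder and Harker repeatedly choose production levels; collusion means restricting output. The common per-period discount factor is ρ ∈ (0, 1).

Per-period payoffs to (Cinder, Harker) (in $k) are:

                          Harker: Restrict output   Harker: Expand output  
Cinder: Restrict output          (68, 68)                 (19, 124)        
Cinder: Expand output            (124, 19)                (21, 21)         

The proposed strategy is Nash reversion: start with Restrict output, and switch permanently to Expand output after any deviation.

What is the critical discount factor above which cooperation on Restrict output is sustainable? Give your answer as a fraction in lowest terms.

56/103

One-period gain from deviating is 124 − 68 = 56. The loss is 68 − 21 = 47 in every subsequent period, with present value 47·ρ/(1−ρ).
Deviation is unprofitable when 47·ρ/(1−ρ) ≥ 56, i.e. ρ/(1−ρ) ≥ 56/47.
Equivalently ρ ≥ 56/(56+47) = 56/103.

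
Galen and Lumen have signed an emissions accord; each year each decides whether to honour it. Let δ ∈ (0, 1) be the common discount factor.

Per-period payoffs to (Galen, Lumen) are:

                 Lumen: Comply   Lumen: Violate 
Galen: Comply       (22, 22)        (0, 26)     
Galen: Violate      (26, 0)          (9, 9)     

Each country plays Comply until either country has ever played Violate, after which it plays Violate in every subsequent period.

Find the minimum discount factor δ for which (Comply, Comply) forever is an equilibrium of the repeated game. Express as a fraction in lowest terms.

Under grim trigger the critical discount factor is (T−C)/(T−P) with T = 26, C = 22, P = 9.
δ* = (26−22)/(26−9) = 4/17.

4/17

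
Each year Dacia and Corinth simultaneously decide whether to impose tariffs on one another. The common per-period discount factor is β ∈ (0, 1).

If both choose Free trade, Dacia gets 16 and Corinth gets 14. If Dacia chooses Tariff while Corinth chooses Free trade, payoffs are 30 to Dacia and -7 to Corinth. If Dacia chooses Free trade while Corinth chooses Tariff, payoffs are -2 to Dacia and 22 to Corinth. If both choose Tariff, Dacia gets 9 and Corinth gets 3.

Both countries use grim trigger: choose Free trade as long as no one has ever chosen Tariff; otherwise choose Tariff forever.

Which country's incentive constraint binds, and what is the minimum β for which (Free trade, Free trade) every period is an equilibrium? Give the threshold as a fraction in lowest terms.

Dacia: cooperation gives 16 each period; deviation gives 30 once then 9 forever.
  16/(1−β) ≥ 30 + 9β/(1−β) ⇒ β ≥ 14/21 = 2/3.
Corinth: cooperation gives 14 each period; deviation gives 22 once then 3 forever.
  β ≥ 8/19.
Both must hold, so the binding constraint is Dacia's: β ≥ 2/3.

Dacia; β ≥ 2/3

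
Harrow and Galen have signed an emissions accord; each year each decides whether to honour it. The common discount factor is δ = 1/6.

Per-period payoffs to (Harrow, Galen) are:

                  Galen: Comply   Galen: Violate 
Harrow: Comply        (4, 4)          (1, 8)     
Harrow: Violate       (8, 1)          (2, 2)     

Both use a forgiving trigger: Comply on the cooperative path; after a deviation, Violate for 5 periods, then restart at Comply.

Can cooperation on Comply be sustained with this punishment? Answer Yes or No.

A one-shot deviation gives 8 now, then 2 for 5 periods, then back to 4.
Gain from deviating: (8−4) today; loss: (4−2) in each of the next 5 periods.
No-deviation condition: (4−2)(δ+…+δ^5) ≥ 8−4, i.e. δ+…+δ^5 ≥ 2.
At δ = 1/6: δ+…+δ^5 = 0.2000 < 2.0000.
So cooperation is not sustainable.

No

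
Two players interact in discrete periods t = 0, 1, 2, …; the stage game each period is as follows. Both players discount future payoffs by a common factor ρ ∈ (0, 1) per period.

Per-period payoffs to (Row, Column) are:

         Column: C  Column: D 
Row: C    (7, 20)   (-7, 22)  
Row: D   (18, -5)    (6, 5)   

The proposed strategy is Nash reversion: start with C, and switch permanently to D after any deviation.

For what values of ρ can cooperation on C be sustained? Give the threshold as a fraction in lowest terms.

11/12

For Row: deviation gain 18−7 = 11, per-period punishment loss 7−6 = 1. IC gives ρ ≥ 11/12.
For Column: gain 2, loss 15 per period, so ρ ≥ 2/17.
The tighter constraint is Row's, so cooperation needs ρ ≥ 11/12.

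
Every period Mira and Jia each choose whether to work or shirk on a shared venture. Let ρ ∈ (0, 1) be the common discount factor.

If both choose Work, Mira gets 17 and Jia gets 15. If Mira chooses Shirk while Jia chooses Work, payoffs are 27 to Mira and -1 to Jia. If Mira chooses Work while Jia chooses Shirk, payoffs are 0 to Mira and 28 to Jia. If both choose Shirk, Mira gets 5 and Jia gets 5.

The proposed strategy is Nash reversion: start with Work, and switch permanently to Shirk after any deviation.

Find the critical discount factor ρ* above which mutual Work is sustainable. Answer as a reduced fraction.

13/23

Mira's threshold: (27−17)/(27−5) = 5/11.
Jia's threshold: (28−15)/(28−5) = 13/23.
5/11 < 13/23, so Jia binds and ρ* = 13/23.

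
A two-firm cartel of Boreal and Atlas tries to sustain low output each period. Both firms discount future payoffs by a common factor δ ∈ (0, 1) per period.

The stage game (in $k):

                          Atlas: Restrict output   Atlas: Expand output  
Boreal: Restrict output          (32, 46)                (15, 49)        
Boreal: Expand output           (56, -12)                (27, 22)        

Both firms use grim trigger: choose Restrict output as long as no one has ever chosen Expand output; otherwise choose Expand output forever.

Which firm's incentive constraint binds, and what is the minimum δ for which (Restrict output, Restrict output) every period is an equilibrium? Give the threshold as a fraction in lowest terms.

Boreal: cooperation gives 32 each period; deviation gives 56 once then 27 forever.
  32/(1−δ) ≥ 56 + 27δ/(1−δ) ⇒ δ ≥ 24/29.
Atlas: cooperation gives 46 each period; deviation gives 49 once then 22 forever.
  δ ≥ 3/27 = 1/9.
Both must hold, so the binding constraint is Boreal's: δ ≥ 24/29.

Boreal; δ ≥ 24/29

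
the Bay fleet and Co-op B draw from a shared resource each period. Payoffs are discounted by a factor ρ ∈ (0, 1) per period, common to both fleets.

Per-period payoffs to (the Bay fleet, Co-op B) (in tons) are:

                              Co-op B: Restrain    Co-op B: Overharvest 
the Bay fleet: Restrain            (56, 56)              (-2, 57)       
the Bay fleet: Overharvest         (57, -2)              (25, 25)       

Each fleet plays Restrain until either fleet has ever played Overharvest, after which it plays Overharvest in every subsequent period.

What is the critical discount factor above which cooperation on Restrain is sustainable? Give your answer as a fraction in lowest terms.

1/32

Cooperation forever yields 56 each period: 56/(1−ρ).
Deviating yields 57 once, then 25 forever: 57 + 25ρ/(1−ρ).
No profitable deviation requires 56/(1−ρ) ≥ 57 + 25ρ/(1−ρ).
Multiplying by (1−ρ): 56 ≥ 57(1−ρ) + 25ρ = 57 − 32ρ.
So 32ρ ≥ 1, i.e. ρ ≥ 1/32.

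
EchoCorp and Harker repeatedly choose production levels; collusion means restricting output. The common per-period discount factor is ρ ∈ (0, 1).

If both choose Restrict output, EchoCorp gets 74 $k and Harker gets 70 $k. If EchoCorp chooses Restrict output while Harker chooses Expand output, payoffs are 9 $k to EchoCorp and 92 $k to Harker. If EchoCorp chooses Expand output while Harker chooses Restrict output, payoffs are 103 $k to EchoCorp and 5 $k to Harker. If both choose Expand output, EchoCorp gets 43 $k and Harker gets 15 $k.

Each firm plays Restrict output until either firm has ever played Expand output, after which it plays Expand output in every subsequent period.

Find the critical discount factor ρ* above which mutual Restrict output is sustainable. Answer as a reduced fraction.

EchoCorp's threshold: (103−74)/(103−43) = 29/60.
Harker's threshold: (92−70)/(92−15) = 2/7.
29/60 > 2/7, so EchoCorp binds and ρ* = 29/60.

29/60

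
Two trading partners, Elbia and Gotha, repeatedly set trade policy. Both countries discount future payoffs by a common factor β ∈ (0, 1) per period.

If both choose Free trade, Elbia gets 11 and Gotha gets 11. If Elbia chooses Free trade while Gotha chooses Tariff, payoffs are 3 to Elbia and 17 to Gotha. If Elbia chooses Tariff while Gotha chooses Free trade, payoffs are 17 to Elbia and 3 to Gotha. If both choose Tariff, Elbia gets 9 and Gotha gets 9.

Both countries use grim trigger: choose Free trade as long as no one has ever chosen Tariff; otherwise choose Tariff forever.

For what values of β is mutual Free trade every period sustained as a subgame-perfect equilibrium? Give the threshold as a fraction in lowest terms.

11/(1−β) ≥ 17 + 9β/(1−β)
11 ≥ 17 − 8β
β ≥ 6/8 = 3/4.

3/4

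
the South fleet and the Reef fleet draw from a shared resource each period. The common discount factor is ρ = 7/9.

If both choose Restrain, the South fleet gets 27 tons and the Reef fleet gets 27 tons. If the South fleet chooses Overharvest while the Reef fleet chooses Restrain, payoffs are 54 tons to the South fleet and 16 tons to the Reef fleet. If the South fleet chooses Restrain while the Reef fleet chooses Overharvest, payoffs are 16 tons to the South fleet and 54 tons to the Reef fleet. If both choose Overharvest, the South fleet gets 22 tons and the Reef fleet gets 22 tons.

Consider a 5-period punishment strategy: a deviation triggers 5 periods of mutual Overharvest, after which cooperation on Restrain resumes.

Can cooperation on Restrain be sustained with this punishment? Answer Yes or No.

A one-shot deviation gives 54 now, then 22 for 5 periods, then back to 27.
Gain from deviating: (54−27) today; loss: (27−22) in each of the next 5 periods.
No-deviation condition: (27−22)(ρ+…+ρ^5) ≥ 54−27, i.e. ρ+…+ρ^5 ≥ 27/5.
At ρ = 7/9: ρ+…+ρ^5 = 2.5038 < 5.4000.
So cooperation is not sustainable.

No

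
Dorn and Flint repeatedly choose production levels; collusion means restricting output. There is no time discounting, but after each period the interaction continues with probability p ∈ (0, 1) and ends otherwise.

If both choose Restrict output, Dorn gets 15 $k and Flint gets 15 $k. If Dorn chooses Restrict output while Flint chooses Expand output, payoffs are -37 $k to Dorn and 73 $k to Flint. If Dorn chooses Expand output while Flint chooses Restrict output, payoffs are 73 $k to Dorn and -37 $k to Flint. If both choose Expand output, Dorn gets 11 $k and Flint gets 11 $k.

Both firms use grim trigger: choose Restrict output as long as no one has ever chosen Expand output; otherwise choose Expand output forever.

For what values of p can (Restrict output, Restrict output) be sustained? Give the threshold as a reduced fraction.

With no time discounting, the continuation probability p plays the role of the discount factor.
Grim-trigger IC: 15/(1−p) ≥ 73 + 11p/(1−p) ⇒ p ≥ (73−15)/(73−11) = 29/31.

29/31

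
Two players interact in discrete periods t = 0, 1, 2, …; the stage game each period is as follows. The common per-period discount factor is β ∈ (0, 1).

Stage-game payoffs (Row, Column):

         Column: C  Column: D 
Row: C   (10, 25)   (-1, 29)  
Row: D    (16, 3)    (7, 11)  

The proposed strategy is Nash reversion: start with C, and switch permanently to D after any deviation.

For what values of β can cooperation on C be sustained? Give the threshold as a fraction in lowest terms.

2/3

Row's threshold: (16−10)/(16−7) = 2/3.
Column's threshold: (29−25)/(29−11) = 2/9.
2/3 > 2/9, so Row binds and β* = 2/3.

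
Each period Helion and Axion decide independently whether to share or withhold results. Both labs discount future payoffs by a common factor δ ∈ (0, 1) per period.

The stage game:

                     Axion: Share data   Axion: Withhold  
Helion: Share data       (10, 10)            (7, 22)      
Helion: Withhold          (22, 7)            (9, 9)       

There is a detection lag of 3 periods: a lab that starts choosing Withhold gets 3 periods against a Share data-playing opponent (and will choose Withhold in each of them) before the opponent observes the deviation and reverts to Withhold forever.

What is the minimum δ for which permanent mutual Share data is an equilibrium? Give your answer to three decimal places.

The best deviation is to choose Withhold for all 3 undetected periods, earning 22 each, then 9 forever once detected.
Deviation value: 22(1−δ^3)/(1−δ) + 9δ^3/(1−δ); cooperation value: 10/(1−δ).
IC: 10 ≥ 22(1−δ^3) + 9δ^3 = 22 − 13δ^3.
So δ^3 ≥ 12/13, giving δ ≥ (12/13)^(1/3) ≈ 0.974.

0.974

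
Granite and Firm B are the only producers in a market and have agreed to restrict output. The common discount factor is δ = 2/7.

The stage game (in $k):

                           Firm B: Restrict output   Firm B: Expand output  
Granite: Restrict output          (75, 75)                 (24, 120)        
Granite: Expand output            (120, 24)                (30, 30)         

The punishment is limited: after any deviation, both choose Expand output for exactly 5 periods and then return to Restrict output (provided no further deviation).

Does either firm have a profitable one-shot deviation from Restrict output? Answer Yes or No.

A one-shot deviation gives 120 now, then 30 for 5 periods, then back to 75.
Gain from deviating: (120−75) today; loss: (75−30) in each of the next 5 periods.
No-deviation condition: (75−30)(δ+…+δ^5) ≥ 120−75, i.e. δ+…+δ^5 ≥ 1.
At δ = 2/7: δ+…+δ^5 = 0.3992 < 1.0000.
So cooperation is not sustainable.

Yes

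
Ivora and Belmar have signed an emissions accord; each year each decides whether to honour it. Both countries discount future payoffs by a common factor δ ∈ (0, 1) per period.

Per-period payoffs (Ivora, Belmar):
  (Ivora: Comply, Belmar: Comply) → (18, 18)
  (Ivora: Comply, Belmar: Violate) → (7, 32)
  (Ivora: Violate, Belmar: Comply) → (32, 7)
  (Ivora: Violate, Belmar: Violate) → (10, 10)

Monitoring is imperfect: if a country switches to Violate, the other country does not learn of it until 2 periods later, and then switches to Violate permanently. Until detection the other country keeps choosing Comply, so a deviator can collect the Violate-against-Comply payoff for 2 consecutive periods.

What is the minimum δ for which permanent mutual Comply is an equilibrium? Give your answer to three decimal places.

0.798

A deviator earns 32 for 2 periods, then 10 forever; cooperating earns 18 forever. Multiplying the IC by (1−δ):
18 ≥ 32(1−δ^2) + 10δ^2, so 22·δ^2 ≥ 14 and δ^2 ≥ 7/11.
δ ≥ (7/11)^(1/2) ≈ 0.798.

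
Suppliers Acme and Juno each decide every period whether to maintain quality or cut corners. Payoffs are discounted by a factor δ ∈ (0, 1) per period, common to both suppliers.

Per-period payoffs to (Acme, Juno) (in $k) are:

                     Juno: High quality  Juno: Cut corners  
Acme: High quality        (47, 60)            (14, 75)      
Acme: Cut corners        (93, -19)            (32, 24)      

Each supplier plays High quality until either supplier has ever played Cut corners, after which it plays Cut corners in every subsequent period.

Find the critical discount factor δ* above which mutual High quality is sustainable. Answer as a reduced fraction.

Acme's threshold: (93−47)/(93−32) = 46/61.
Juno's threshold: (75−60)/(75−24) = 5/17.
46/61 > 5/17, so Acme binds and δ* = 46/61.

46/61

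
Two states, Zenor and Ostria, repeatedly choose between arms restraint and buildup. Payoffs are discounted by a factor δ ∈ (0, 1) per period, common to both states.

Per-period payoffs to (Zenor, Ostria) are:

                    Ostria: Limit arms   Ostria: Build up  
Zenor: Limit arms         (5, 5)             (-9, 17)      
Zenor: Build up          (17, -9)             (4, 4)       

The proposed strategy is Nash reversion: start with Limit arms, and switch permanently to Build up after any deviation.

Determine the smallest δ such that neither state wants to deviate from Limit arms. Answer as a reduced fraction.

12/13

Cooperation forever yields 5 each period: 5/(1−δ).
Deviating yields 17 once, then 4 forever: 17 + 4δ/(1−δ).
No profitable deviation requires 5/(1−δ) ≥ 17 + 4δ/(1−δ).
Multiplying by (1−δ): 5 ≥ 17(1−δ) + 4δ = 17 − 13δ.
So 13δ ≥ 12, i.e. δ ≥ 12/13.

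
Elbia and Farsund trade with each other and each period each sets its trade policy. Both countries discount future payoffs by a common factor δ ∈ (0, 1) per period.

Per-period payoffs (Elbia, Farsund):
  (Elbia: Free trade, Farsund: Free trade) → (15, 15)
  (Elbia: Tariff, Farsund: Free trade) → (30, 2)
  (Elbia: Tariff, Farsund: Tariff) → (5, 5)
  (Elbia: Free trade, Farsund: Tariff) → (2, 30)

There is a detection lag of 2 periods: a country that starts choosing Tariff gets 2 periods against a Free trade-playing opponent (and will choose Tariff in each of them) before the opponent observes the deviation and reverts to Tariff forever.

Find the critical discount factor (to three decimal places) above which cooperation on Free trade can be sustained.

0.775

The best deviation is to choose Tariff for all 2 undetected periods, earning 30 each, then 5 forever once detected.
Deviation value: 30(1−δ^2)/(1−δ) + 5δ^2/(1−δ); cooperation value: 15/(1−δ).
IC: 15 ≥ 30(1−δ^2) + 5δ^2 = 30 − 25δ^2.
So δ^2 ≥ 15/25 = 3/5, giving δ ≥ (3/5)^(1/2) ≈ 0.775.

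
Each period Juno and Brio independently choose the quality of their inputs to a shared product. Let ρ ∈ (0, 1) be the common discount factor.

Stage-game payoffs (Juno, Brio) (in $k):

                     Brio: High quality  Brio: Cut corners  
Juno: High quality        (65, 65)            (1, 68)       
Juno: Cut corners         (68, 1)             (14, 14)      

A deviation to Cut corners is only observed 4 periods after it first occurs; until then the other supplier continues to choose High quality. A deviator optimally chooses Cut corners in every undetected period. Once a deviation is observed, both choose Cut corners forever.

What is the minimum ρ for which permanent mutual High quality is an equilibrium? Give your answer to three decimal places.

0.485

The best deviation is to choose Cut corners for all 4 undetected periods, earning 68 each, then 14 forever once detected.
Deviation value: 68(1−ρ^4)/(1−ρ) + 14ρ^4/(1−ρ); cooperation value: 65/(1−ρ).
IC: 65 ≥ 68(1−ρ^4) + 14ρ^4 = 68 − 54ρ^4.
So ρ^4 ≥ 3/54 = 1/18, giving ρ ≥ (1/18)^(1/4) ≈ 0.485.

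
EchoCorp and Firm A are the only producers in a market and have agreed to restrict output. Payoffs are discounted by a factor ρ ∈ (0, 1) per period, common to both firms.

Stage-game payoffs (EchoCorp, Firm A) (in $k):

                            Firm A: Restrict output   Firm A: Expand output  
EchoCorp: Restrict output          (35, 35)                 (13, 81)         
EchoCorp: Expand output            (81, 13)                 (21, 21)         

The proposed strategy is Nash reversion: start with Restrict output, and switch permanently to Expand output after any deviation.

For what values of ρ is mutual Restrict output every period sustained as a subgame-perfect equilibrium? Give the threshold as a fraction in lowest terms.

One-period gain from deviating is 81 − 35 = 46. The loss is 35 − 21 = 14 in every subsequent period, with present value 14·ρ/(1−ρ).
Deviation is unprofitable when 14·ρ/(1−ρ) ≥ 46, i.e. ρ/(1−ρ) ≥ 23/7.
Equivalently ρ ≥ 46/(46+14) = 23/30.

23/30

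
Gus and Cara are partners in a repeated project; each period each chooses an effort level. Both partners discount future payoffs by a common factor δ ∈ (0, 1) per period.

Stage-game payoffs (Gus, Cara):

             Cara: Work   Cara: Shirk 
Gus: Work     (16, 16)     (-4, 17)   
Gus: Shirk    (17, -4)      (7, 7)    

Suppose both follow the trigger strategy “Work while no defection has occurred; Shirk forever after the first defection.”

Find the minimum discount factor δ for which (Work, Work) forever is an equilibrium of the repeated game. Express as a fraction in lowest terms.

Cooperation forever yields 16 each period: 16/(1−δ).
Deviating yields 17 once, then 7 forever: 17 + 7δ/(1−δ).
No profitable deviation requires 16/(1−δ) ≥ 17 + 7δ/(1−δ).
Multiplying by (1−δ): 16 ≥ 17(1−δ) + 7δ = 17 − 10δ.
So 10δ ≥ 1, i.e. δ ≥ 1/10.

1/10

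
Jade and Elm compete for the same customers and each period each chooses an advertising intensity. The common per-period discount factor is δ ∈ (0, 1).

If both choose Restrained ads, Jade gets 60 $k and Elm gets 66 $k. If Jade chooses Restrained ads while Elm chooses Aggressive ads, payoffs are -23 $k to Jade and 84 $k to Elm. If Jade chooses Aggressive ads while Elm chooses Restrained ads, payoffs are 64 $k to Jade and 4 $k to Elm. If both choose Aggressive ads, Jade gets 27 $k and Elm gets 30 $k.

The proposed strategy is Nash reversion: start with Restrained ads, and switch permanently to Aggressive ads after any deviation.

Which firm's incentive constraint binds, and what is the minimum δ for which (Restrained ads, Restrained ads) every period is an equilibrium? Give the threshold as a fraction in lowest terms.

Elm; δ ≥ 1/3

Jade's threshold: (64−60)/(64−27) = 4/37.
Elm's threshold: (84−66)/(84−30) = 1/3.
4/37 < 1/3, so Elm binds and δ* = 1/3.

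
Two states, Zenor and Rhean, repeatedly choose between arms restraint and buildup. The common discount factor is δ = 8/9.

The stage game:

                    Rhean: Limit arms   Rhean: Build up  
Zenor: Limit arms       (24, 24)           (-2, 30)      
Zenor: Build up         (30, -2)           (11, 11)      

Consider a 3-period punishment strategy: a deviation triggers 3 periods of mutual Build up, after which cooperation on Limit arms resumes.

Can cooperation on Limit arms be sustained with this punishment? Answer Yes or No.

Yes

IC: δ+…+δ^3 ≥ (30−24)/(24−11) = 6/13.
At δ = 8/9: partial sum = 2.3813 ≥ 0.4615. Cooperation sustainable.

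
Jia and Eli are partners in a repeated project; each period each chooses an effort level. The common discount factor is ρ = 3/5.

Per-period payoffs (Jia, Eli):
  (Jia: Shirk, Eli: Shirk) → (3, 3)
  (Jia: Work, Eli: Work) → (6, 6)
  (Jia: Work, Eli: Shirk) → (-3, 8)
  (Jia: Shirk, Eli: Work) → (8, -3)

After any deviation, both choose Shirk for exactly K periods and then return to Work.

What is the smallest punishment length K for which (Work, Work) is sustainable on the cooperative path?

2

IC: ρ(1−ρ^K)/(1−ρ) ≥ (8−6)/(6−3) = 2/3.
With ρ = 3/5: need 1 − ρ^K ≥ 2/3·(1−3/5)/(3/5), i.e. ρ^K ≤ 0.5556.
Since (3/5)^1 = 0.6000 and (3/5)^2 = 0.3600, the smallest such K is 2.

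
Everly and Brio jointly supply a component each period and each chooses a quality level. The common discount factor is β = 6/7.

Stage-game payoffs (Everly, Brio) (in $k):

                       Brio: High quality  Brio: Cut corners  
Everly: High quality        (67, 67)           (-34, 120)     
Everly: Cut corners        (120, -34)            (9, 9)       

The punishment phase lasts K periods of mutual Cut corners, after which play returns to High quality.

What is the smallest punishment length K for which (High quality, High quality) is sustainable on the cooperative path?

No profitable deviation requires (67−9)(β+…+β^K) ≥ 120−67, i.e. β+…+β^K ≥ 53/58 ≈ 0.9138.
With β = 6/7, the partial sums are K=1: 0.8571, K=2: 1.5918.
K = 2 is the first length at which the sum reaches 0.9138.

2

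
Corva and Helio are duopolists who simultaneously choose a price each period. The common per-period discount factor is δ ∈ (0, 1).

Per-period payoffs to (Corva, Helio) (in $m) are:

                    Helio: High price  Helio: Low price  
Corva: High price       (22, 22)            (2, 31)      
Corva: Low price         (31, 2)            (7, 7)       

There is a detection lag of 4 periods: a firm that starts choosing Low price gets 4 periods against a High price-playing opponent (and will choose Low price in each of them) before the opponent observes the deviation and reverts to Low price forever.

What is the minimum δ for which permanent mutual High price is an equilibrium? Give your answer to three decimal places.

The best deviation is to choose Low price for all 4 undetected periods, earning 31 each, then 7 forever once detected.
Deviation value: 31(1−δ^4)/(1−δ) + 7δ^4/(1−δ); cooperation value: 22/(1−δ).
IC: 22 ≥ 31(1−δ^4) + 7δ^4 = 31 − 24δ^4.
So δ^4 ≥ 9/24 = 3/8, giving δ ≥ (3/8)^(1/4) ≈ 0.783.

0.783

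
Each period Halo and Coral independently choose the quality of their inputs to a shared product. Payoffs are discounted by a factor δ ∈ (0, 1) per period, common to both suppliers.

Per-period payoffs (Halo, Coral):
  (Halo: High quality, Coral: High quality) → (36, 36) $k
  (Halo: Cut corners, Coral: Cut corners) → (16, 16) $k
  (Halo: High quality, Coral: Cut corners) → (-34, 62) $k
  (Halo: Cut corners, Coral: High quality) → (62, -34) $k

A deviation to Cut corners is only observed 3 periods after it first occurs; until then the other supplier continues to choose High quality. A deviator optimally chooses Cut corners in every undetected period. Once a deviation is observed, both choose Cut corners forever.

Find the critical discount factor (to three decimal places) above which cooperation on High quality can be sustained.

A deviator earns 62 for 3 periods, then 16 forever; cooperating earns 36 forever. Multiplying the IC by (1−δ):
36 ≥ 62(1−δ^3) + 16δ^3, so 46·δ^3 ≥ 26 and δ^3 ≥ 13/23.
δ ≥ (13/23)^(1/3) ≈ 0.827.

0.827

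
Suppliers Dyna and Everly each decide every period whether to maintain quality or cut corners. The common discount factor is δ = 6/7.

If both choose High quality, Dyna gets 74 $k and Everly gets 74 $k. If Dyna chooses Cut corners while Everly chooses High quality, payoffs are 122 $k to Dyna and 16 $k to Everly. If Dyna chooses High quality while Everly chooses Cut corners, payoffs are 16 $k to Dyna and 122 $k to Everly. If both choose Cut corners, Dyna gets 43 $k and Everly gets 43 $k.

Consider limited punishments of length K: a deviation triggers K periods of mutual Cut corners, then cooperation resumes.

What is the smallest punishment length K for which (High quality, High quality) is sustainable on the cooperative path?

2

Need Σ_{k=1}^{K} δ^k ≥ (122−74)/(74−43) = 1.5484 at δ = 6/7.
At K = 1 the sum is 0.8571 < 1.5484; at K = 2 it is 1.5918 ≥ 1.5484.
So the minimum punishment length is K = 2.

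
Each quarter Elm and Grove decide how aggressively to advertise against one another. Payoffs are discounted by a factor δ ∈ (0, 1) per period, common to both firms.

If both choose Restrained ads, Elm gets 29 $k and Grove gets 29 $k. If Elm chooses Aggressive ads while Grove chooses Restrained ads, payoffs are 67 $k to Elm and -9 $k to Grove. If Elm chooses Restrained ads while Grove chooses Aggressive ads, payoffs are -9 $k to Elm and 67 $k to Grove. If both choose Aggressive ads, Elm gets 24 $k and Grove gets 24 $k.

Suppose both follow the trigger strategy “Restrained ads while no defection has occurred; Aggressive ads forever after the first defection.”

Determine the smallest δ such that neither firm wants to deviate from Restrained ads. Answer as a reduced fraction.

Cooperation forever yields 29 each period: 29/(1−δ).
Deviating yields 67 once, then 24 forever: 67 + 24δ/(1−δ).
No profitable deviation requires 29/(1−δ) ≥ 67 + 24δ/(1−δ).
Multiplying by (1−δ): 29 ≥ 67(1−δ) + 24δ = 67 − 43δ.
So 43δ ≥ 38, i.e. δ ≥ 38/43.

38/43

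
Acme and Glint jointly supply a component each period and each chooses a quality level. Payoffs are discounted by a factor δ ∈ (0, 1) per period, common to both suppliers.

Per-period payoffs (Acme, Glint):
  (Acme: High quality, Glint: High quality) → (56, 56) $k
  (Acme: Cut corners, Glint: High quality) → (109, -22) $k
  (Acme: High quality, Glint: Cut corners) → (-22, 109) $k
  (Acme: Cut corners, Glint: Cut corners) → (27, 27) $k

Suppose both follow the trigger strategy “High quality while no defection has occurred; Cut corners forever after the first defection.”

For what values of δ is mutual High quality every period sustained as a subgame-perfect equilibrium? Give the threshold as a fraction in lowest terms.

53/82

Cooperation forever yields 56 each period: 56/(1−δ).
Deviating yields 109 once, then 27 forever: 109 + 27δ/(1−δ).
No profitable deviation requires 56/(1−δ) ≥ 109 + 27δ/(1−δ).
Multiplying by (1−δ): 56 ≥ 109(1−δ) + 27δ = 109 − 82δ.
So 82δ ≥ 53, i.e. δ ≥ 53/82.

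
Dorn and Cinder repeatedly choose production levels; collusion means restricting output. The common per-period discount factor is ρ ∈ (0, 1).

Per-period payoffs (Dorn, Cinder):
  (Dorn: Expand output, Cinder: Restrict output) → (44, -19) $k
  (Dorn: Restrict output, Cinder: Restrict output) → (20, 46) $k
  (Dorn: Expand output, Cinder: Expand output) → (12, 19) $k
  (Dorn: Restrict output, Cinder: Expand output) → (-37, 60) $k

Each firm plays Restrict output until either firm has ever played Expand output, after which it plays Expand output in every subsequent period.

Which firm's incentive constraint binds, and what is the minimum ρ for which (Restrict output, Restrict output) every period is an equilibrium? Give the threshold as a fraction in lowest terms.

Dorn: cooperation gives 20 each period; deviation gives 44 once then 12 forever.
  20/(1−ρ) ≥ 44 + 12ρ/(1−ρ) ⇒ ρ ≥ 24/32 = 3/4.
Cinder: cooperation gives 46 each period; deviation gives 60 once then 19 forever.
  ρ ≥ 14/41.
Both must hold, so the binding constraint is Dorn's: ρ ≥ 3/4.

Dorn; ρ ≥ 3/4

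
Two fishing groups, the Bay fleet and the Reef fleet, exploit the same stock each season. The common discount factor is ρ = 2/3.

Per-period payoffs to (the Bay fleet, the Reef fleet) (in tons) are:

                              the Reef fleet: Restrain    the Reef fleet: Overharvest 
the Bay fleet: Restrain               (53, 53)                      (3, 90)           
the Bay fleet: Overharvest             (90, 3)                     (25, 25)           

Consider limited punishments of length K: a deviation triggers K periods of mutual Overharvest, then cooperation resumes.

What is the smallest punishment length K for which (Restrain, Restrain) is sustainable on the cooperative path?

IC: ρ(1−ρ^K)/(1−ρ) ≥ (90−53)/(53−25) = 37/28.
With ρ = 2/3: need 1 − ρ^K ≥ 37/28·(1−2/3)/(2/3), i.e. ρ^K ≤ 0.3393.
Since (2/3)^2 = 0.4444 and (2/3)^3 = 0.2963, the smallest such K is 3.

3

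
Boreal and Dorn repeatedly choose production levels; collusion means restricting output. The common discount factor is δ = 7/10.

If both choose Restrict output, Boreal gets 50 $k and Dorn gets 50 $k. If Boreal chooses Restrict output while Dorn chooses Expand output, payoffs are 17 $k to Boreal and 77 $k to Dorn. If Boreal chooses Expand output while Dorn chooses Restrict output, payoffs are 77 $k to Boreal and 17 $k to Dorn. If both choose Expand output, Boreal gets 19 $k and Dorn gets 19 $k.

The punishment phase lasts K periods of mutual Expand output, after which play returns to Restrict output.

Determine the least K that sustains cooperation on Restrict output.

2

No profitable deviation requires (50−19)(δ+…+δ^K) ≥ 77−50, i.e. δ+…+δ^K ≥ 27/31 ≈ 0.8710.
With δ = 7/10, the partial sums are K=1: 0.7000, K=2: 1.1900.
K = 2 is the first length at which the sum reaches 0.8710.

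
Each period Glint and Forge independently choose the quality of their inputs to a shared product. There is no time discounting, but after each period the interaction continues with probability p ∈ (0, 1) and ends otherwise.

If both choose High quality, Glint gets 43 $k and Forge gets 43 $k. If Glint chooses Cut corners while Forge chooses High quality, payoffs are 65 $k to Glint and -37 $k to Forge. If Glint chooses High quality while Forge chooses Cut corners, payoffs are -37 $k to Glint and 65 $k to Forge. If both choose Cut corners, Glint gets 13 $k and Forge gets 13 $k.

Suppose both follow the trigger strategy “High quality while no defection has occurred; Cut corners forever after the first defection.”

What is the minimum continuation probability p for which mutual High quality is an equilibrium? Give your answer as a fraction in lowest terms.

With no time discounting, the continuation probability p plays the role of the discount factor.
Grim-trigger IC: 43/(1−p) ≥ 65 + 13p/(1−p) ⇒ p ≥ (65−43)/(65−13) = 11/26.

11/26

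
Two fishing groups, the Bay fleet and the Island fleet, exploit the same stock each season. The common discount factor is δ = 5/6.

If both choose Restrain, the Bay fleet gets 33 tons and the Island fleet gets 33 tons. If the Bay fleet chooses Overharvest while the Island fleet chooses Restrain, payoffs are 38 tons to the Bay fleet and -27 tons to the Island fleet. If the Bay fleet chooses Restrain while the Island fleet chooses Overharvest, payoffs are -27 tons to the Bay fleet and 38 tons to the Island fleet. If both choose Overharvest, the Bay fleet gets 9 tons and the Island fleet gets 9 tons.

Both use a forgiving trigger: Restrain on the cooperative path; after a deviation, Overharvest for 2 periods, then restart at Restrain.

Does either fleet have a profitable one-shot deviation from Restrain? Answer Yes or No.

No

IC: δ+…+δ^2 ≥ (38−33)/(33−9) = 5/24.
At δ = 5/6: partial sum = 1.5278 ≥ 0.2083. Cooperation sustainable.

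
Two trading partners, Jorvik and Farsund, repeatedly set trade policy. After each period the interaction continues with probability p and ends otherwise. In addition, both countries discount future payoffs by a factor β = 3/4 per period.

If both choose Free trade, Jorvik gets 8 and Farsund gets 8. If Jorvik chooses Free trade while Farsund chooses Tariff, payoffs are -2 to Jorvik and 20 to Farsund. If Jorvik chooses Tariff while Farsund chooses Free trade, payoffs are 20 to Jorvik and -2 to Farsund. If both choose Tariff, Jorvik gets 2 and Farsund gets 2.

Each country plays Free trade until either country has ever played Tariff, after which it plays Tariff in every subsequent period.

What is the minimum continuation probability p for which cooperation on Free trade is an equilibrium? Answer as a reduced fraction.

8/9

Expected continuation weight on next period's payoff is β·p = 3/4·p, which plays the role of the discount factor.
Cooperation requires 3/4·p ≥ (20−8)/(20−2) = 2/3, hence p ≥ 8/9.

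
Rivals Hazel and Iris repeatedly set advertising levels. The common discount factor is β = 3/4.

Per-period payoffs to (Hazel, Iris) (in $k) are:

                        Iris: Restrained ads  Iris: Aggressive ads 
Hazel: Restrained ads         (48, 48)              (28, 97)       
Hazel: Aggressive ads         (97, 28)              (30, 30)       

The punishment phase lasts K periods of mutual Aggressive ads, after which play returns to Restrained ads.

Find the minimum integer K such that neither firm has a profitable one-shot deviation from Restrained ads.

IC: β(1−β^K)/(1−β) ≥ (97−48)/(48−30) = 49/18.
With β = 3/4: need 1 − β^K ≥ 49/18·(1−3/4)/(3/4), i.e. β^K ≤ 0.0926.
Since (3/4)^8 = 0.1001 and (3/4)^9 = 0.0751, the smallest such K is 9.

9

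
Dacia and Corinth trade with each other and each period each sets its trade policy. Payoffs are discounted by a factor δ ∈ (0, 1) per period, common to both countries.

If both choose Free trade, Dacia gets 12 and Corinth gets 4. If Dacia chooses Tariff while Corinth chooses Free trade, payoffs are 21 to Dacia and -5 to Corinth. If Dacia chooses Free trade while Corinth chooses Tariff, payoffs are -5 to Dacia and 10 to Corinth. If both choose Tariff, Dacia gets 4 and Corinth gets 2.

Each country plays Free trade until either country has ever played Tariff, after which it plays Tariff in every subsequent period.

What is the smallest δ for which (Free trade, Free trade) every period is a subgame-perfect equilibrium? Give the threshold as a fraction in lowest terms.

Dacia: cooperation gives 12 each period; deviation gives 21 once then 4 forever.
  12/(1−δ) ≥ 21 + 4δ/(1−δ) ⇒ δ ≥ 9/17.
Corinth: cooperation gives 4 each period; deviation gives 10 once then 2 forever.
  δ ≥ 6/8 = 3/4.
Both must hold, so the binding constraint is Corinth's: δ ≥ 3/4.

3/4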